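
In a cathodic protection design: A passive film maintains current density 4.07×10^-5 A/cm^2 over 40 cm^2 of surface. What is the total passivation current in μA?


I = i_pass * A, then convert A → μA (×10^6)
I = 4.07×10^-5 * 40 * 10^6 = 1628.0 μA

1628.0 μA


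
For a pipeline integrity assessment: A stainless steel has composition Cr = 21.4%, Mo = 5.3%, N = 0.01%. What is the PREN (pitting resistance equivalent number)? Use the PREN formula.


Apply the PREN formula: PREN = Cr + 3.3*Mo + 16*N
PREN = 21.4 + 3.3*5.3 + 16*0.01
PREN = 21.4 + 17.49 + 0.16 = 39.05

39.05


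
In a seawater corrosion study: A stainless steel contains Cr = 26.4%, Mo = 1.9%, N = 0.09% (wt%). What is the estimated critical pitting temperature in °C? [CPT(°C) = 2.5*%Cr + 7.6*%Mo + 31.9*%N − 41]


Apply the ASTM G48 empirical CPT estimate: CPT(°C) = 2.5*%Cr + 7.6*%Mo + 31.9*%N − 41
2.5*26.4 = 66; 7.6*1.9 = 14.44; 31.9*0.09 = 2.871
CPT = 66 + 14.44 + 2.871 − 41 = 42.311 °C
Rounded to 0.1 °C: CPT ≈ 42.3 °C

42.3 °C


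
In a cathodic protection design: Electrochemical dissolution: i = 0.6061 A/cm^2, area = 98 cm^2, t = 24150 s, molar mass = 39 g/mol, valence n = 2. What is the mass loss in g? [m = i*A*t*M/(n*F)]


Apply Faraday's law: m = i*A*t*M / (n*F)
Total charge passed Q = i*A*t = 0.6061*98*24150 = 1434456.87 C
m = Q*M/(n*F) = 1434456.87*39/(2*96485) = 289.90941 g

289.90941 g


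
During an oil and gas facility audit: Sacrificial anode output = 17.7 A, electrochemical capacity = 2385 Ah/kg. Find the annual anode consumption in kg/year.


Annual consumption = current * hours per year / capacity
Rate = 17.7 * 8760 / 2385 = 65.0 kg/year

65.0 kg/year


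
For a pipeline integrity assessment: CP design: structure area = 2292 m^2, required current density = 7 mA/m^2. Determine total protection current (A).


I = area * current density, then convert mA → A (÷1000)
I = 2292 * 7 / 1000 = 16.04 A

16.04 A


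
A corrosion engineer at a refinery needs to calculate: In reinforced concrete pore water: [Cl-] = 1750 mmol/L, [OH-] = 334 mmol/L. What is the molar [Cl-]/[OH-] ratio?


Threshold parameter = [Cl-] / [OH-] (molar basis; both in mmol/L, so units cancel)
Ratio = 1750 / 334 = 5.24

5.24


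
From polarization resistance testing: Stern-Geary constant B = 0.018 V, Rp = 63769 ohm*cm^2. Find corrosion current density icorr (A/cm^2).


Apply the Stern-Geary relation: icorr = B / Rp
icorr = 0.018 / 63769 = 2.823×10^-7 A/cm^2

2.823×10^-7 A/cm^2


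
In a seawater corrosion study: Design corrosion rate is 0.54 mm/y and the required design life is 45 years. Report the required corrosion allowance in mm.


Corrosion allowance = CR × design life
CA = 0.54 * 45 = 24.3 mm

24.3 mm


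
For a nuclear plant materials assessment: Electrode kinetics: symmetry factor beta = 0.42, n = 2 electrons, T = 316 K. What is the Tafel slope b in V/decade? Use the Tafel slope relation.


Apply the Tafel slope relation: b = 2.303*R*T/(beta*n*F)
Numerator: 2.303 * 8.314 * 316 = 6050.5
Denominator: 0.42 * 2 * 96485 = 81047.4
b = 6050.5 / 81047.4 = 0.075 V/decade

0.075 V/decade


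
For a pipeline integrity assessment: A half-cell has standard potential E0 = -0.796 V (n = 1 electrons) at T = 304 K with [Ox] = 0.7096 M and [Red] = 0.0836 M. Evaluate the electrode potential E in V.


Apply the Nernst equation: E = E0 + (RT/nF)*ln([Ox]/[Red])
Step 1: RT/nF = 8.314*304/(1*96485) = 0.02619533 V
Step 2: [Ox]/[Red] = 0.7096/0.0836 = 8.488038
Step 3: ln(8.488038) = 2.138658
Step 4: correction = 0.02619533 * 2.138658 = 0.056 V
E = -0.796 + 0.056 = -0.74 V

-0.74 V


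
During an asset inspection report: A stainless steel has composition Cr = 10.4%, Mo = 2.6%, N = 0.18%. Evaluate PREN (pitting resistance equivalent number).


Apply the PREN formula: PREN = Cr + 3.3*Mo + 16*N
PREN = 10.4 + 3.3*2.6 + 16*0.18
PREN = 10.4 + 8.58 + 2.88 = 21.86

21.86


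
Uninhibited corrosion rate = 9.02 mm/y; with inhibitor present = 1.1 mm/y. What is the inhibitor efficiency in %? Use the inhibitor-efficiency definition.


Apply the inhibitor-efficiency definition: IE = (CR_blank − CR_inh)/CR_blank × 100
IE = (9.02 − 1.1) / 9.02 × 100
IE = 7.92 / 9.02 × 100 = 87.8 %

87.8 %


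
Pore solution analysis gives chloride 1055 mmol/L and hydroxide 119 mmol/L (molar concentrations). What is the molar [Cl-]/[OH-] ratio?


Threshold parameter = [Cl-] / [OH-] (molar basis; both in mmol/L, so units cancel)
Ratio = 1055 / 119 = 8.87

8.87


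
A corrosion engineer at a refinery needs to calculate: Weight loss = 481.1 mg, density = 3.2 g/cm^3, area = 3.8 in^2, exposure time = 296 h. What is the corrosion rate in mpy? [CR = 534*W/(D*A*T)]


Apply the mpy weight-loss relation: CR = 534 * W / (D * A * T)
Numerator: 534 * 481.1 = 256907.4
Denominator: 3.2 * 3.8 * 296 = 3599.36
CR = 256907.4 / 3599.36 = 71.376 mpy

71.376 mpy


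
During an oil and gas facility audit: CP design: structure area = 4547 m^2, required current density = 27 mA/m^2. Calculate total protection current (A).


I = area * current density, then convert mA → A (÷1000)
I = 4547 * 27 / 1000 = 122.77 A

122.77 A


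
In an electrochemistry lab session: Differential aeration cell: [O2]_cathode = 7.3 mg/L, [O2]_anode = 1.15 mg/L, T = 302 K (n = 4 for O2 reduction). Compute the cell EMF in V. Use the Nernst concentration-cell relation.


Apply the Nernst concentration-cell relation: E = (RT/nF)*ln(C_cathode/C_anode)
RT/nF = 8.314*302/(4*96485) = 0.00650575 V
ln(7.3/1.15) = 1.84811
E = 0.00650575 * 1.84811 = 0.01202 V

0.01202 V


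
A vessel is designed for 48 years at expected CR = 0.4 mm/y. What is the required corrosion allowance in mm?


Corrosion allowance = CR × design life
CA = 0.4 * 48 = 19.2 mm

19.2 mm


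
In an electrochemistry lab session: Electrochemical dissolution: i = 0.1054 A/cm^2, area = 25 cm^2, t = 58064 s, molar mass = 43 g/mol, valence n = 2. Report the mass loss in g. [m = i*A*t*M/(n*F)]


Apply Faraday's law: m = i*A*t*M / (n*F)
Total charge passed Q = i*A*t = 0.1054*25*58064 = 152998.64 C
m = Q*M/(n*F) = 152998.64*43/(2*96485) = 34.093 g

34.093 g


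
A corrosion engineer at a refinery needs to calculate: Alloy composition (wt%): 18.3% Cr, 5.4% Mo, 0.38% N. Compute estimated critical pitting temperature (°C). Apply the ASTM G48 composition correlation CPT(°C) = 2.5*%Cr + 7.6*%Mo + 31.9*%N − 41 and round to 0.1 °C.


Apply the ASTM G48 empirical CPT estimate: CPT(°C) = 2.5*%Cr + 7.6*%Mo + 31.9*%N − 41
2.5*18.3 = 45.75; 7.6*5.4 = 41.04; 31.9*0.38 = 12.122
CPT = 45.75 + 41.04 + 12.122 − 41 = 57.912 °C
Rounded to 0.1 °C: CPT ≈ 57.9 °C

57.9 °C


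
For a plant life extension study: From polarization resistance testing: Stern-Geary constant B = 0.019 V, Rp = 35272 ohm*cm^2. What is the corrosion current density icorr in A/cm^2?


Apply the Stern-Geary relation: icorr = B / Rp
icorr = 0.019 / 35272 = 5.387×10^-7 A/cm^2

5.387×10^-7 A/cm^2


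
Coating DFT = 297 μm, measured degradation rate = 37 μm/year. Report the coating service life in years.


Service life = thickness / degradation rate
Life = 297 / 37 = 8.0 years

8.0 years


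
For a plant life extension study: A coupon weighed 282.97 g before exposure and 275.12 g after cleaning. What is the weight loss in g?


Weight loss = initial − final
WL = 282.97 − 275.12 = 7.85 g

7.85 g


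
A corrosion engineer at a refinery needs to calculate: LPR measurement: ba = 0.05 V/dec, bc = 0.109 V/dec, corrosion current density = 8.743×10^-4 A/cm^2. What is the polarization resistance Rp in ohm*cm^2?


Apply the Stern-Geary equation: Rp = ba*bc / (2.303*icorr*(ba+bc))
ba*bc = 0.05*0.109 = 0.00545
ba+bc = 0.159; 2.303*icorr*(ba+bc) = 2.303*8.743×10^-4*0.159 = 3.2014855×10^-4
Rp = 0.00545 / 3.2014855×10^-4 = 17.02 ohm*cm^2

17.02 ohm*cm^2


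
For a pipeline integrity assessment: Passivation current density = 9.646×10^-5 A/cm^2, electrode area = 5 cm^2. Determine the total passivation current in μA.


I = i_pass * A, then convert A → μA (×10^6)
I = 9.646×10^-5 * 5 * 10^6 = 482.3 μA

482.3 μA


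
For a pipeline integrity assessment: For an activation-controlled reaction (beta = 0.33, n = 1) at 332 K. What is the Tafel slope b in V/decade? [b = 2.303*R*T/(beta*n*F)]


Apply the Tafel slope relation: b = 2.303*R*T/(beta*n*F)
Numerator: 2.303 * 8.314 * 332 = 6356.85
Denominator: 0.33 * 1 * 96485 = 31840.05
b = 6356.85 / 31840.05 = 0.1996 V/decade

0.1996 V/decade


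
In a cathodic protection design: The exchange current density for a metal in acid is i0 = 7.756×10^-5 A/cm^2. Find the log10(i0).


i0 = 7.756×10^-5 A/cm^2
log10(i0) = -4.11

-4.11


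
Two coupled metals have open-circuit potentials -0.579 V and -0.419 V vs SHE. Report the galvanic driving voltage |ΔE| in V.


Driving voltage is the absolute potential difference.
|ΔE| = |-0.579 − (-0.419)| = 0.16 V

0.16 V


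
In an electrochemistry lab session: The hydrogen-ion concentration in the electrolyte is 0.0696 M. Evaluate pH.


pH = −log10[H+]
pH = −log10(0.0696) = 1.16

1.16


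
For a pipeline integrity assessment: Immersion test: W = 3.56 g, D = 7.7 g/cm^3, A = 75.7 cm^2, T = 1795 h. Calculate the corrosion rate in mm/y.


Apply the mm/y weight-loss relation: CR = 87600 * W / (D * A * T)
Numerator: 87600 * 3.56 = 311856.0
Denominator: 7.7 * 75.7 * 1795 = 1046287.55
CR = 311856.0 / 1046287.55 = 0.2981 mm/y

0.2981 mm/y


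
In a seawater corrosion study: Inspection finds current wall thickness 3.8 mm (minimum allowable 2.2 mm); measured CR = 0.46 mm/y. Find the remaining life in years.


Apply the remaining-life relation: RL = (t_current − t_min) / CR
RL = (3.8 − 2.2) / 0.46 = 1.6 / 0.46 = 3.5 years

3.5 years


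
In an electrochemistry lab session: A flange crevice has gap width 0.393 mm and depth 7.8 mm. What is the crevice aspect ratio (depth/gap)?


Aspect ratio = depth / gap
Ratio = 7.8 / 0.393 = 19.8

19.8


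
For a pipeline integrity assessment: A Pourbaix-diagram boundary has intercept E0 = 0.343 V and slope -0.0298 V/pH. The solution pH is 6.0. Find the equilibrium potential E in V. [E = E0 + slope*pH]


Apply the Pourbaix line equation: E = E0 + slope*pH
E = 0.343 + (-0.0298)*6.0 = 0.343 + (-0.1788) = 0.1642 V
Rounded to 4 decimal places: E = 0.1642 V

0.1642 V


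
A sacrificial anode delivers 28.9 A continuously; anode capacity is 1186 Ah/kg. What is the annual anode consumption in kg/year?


Annual consumption = current * hours per year / capacity
Rate = 28.9 * 8760 / 1186 = 213.5 kg/year

213.5 kg/year


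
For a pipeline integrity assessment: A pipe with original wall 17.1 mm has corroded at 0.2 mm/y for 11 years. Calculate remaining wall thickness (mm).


Remaining wall = original − CR × time
t = 17.1 − 0.2*11 = 17.1 − 2.2 = 14.9 mm

14.9 mm


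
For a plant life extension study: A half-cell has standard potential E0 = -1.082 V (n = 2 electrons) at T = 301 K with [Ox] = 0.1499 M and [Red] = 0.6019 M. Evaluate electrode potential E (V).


Apply the Nernst equation: E = E0 + (RT/nF)*ln([Ox]/[Red])
Step 1: RT/nF = 8.314*301/(2*96485) = 0.01296841 V
Step 2: [Ox]/[Red] = 0.1499/0.6019 = 0.249045
Step 3: ln(0.249045) = -1.390122
Step 4: correction = 0.01296841 * -1.390122 = -0.018 V
E = -1.082 + -0.018 = -1.1 V

-1.1 V


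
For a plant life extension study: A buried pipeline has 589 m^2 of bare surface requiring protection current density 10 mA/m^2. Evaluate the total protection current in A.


I = area * current density, then convert mA → A (÷1000)
I = 589 * 10 / 1000 = 5.89 A

5.89 A


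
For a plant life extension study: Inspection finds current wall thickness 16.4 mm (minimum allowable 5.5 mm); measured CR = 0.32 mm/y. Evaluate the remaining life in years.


Apply the remaining-life relation: RL = (t_current − t_min) / CR
RL = (16.4 − 5.5) / 0.32 = 10.9 / 0.32 = 34.1 years

34.1 years


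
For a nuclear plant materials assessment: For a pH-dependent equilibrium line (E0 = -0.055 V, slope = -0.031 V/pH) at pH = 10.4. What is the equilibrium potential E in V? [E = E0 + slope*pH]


Apply the Pourbaix line equation: E = E0 + slope*pH
E = -0.055 + (-0.031)*10.4 = -0.055 + (-0.3224) = -0.3774 V
Rounded to 4 decimal places: E = -0.3774 V

-0.3774 V


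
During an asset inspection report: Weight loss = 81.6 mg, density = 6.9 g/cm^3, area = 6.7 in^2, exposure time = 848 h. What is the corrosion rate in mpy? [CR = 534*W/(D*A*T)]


Apply the mpy weight-loss relation: CR = 534 * W / (D * A * T)
Numerator: 534 * 81.6 = 43574.4
Denominator: 6.9 * 6.7 * 848 = 39203.04
CR = 43574.4 / 39203.04 = 1.1115 mpy

1.1115 mpy


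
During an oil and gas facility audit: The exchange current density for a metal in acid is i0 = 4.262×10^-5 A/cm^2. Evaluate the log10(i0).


i0 = 4.262×10^-5 A/cm^2
log10(i0) = -4.37

-4.37


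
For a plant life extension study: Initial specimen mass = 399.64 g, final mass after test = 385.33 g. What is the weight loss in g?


Weight loss = initial − final
WL = 399.64 − 385.33 = 14.31 g

14.31 g


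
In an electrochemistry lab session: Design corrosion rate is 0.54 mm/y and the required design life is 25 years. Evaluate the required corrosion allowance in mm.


Corrosion allowance = CR × design life
CA = 0.54 * 25 = 13.5 mm

13.5 mm


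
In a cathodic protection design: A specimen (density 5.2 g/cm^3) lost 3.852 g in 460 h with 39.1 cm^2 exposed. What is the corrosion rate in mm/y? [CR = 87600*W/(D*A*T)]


Apply the mm/y weight-loss relation: CR = 87600 * W / (D * A * T)
Numerator: 87600 * 3.852 = 337435.2
Denominator: 5.2 * 39.1 * 460 = 93527.2
CR = 337435.2 / 93527.2 = 3.60788 mm/y

3.60788 mm/y


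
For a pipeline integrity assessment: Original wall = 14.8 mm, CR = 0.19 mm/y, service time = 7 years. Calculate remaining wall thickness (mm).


Remaining wall = original − CR × time
t = 14.8 − 0.19*7 = 14.8 − 1.33 = 13.47 mm

13.47 mm


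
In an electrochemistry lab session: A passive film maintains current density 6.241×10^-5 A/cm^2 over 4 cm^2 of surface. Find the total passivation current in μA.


I = i_pass * A, then convert A → μA (×10^6)
I = 6.241×10^-5 * 4 * 10^6 = 249.64 μA

249.64 μA


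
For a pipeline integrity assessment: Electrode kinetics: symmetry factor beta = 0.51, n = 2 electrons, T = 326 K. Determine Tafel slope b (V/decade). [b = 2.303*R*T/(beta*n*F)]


Apply the Tafel slope relation: b = 2.303*R*T/(beta*n*F)
Numerator: 2.303 * 8.314 * 326 = 6241.97
Denominator: 0.51 * 2 * 96485 = 98414.7
b = 6241.97 / 98414.7 = 0.0634 V/decade

0.0634 V/decade


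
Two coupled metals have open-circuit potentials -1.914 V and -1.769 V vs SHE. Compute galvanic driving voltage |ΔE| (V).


Driving voltage is the absolute potential difference.
|ΔE| = |-1.914 − (-1.769)| = 0.145 V

0.145 V


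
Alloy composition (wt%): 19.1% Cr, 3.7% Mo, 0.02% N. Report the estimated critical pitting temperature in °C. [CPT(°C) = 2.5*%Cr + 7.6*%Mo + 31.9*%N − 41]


Apply the ASTM G48 empirical CPT estimate: CPT(°C) = 2.5*%Cr + 7.6*%Mo + 31.9*%N − 41
2.5*19.1 = 47.75; 7.6*3.7 = 28.12; 31.9*0.02 = 0.638
CPT = 47.75 + 28.12 + 0.638 − 41 = 35.508 °C
Rounded to 0.1 °C: CPT ≈ 35.5 °C

35.5 °C


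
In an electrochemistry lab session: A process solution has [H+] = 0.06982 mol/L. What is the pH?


pH = −log10[H+]
pH = −log10(0.06982) = 1.16

1.16


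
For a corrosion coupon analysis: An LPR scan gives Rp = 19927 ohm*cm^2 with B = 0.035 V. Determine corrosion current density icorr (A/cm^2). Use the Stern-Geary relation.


Apply the Stern-Geary relation: icorr = B / Rp
icorr = 0.035 / 19927 = 1.756×10^-6 A/cm^2

1.756×10^-6 A/cm^2


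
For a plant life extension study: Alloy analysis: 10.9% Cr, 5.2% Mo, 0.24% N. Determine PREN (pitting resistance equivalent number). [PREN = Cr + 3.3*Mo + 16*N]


Apply the PREN formula: PREN = Cr + 3.3*Mo + 16*N
PREN = 10.9 + 3.3*5.2 + 16*0.24
PREN = 10.9 + 17.16 + 3.84 = 31.9

31.9


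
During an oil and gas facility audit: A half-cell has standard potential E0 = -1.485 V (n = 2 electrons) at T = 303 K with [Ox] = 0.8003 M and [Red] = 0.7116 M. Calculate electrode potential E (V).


Apply the Nernst equation: E = E0 + (RT/nF)*ln([Ox]/[Red])
Step 1: RT/nF = 8.314*303/(2*96485) = 0.01305458 V
Step 2: [Ox]/[Red] = 0.8003/0.7116 = 1.124649
Step 3: ln(1.124649) = 0.117471
Step 4: correction = 0.01305458 * 0.117471 = 0.002 V
E = -1.485 + 0.002 = -1.483 V

-1.483 V


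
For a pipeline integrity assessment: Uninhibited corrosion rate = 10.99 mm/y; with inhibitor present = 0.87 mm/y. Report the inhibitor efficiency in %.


Apply the inhibitor-efficiency definition: IE = (CR_blank − CR_inh)/CR_blank × 100
IE = (10.99 − 0.87) / 10.99 × 100
IE = 10.12 / 10.99 × 100 = 92.1 %

92.1 %


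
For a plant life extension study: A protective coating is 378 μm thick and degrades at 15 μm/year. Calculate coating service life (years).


Service life = thickness / degradation rate
Life = 378 / 15 = 25.2 years

25.2 years


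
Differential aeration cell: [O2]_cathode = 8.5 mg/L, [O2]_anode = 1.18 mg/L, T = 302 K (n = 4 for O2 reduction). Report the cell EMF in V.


Apply the Nernst concentration-cell relation: E = (RT/nF)*ln(C_cathode/C_anode)
RT/nF = 8.314*302/(4*96485) = 0.00650575 V
ln(8.5/1.18) = 1.97455
E = 0.00650575 * 1.97455 = 0.01285 V

0.01285 V


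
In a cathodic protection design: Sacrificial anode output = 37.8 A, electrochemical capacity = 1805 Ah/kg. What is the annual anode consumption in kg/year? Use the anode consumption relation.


Annual consumption = current * hours per year / capacity
Rate = 37.8 * 8760 / 1805 = 183.5 kg/year

183.5 kg/year


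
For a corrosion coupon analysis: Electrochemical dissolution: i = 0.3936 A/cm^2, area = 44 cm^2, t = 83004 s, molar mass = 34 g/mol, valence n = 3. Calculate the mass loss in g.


Apply Faraday's law: m = i*A*t*M / (n*F)
Total charge passed Q = i*A*t = 0.3936*44*83004 = 1437496.4736 C
m = Q*M/(n*F) = 1437496.4736*34/(3*96485) = 168.851 g

168.851 g


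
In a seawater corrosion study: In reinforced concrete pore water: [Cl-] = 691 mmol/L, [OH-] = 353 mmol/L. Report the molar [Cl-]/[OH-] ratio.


Threshold parameter = [Cl-] / [OH-] (molar basis; both in mmol/L, so units cancel)
Ratio = 691 / 353 = 1.96

1.96


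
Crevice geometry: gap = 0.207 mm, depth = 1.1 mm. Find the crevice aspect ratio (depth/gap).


Aspect ratio = depth / gap
Ratio = 1.1 / 0.207 = 5.3

5.3


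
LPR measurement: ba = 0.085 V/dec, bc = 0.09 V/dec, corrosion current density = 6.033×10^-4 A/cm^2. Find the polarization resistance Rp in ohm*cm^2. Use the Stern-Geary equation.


Apply the Stern-Geary equation: Rp = ba*bc / (2.303*icorr*(ba+bc))
ba*bc = 0.085*0.09 = 0.00765
ba+bc = 0.175; 2.303*icorr*(ba+bc) = 2.303*6.033×10^-4*0.175 = 2.4314498×10^-4
Rp = 0.00765 / 2.4314498×10^-4 = 31.5 ohm*cm^2

31.5 ohm*cm^2


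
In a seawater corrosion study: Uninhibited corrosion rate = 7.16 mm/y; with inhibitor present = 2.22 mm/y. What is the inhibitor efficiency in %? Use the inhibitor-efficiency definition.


Apply the inhibitor-efficiency definition: IE = (CR_blank − CR_inh)/CR_blank × 100
IE = (7.16 − 2.22) / 7.16 × 100
IE = 4.94 / 7.16 × 100 = 69.0 %

69.0 %


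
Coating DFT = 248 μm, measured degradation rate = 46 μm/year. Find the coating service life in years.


Service life = thickness / degradation rate
Life = 248 / 46 = 5.4 years

5.4 years


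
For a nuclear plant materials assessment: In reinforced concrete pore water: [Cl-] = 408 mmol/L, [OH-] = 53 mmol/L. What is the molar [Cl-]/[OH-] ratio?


Threshold parameter = [Cl-] / [OH-] (molar basis; both in mmol/L, so units cancel)
Ratio = 408 / 53 = 7.7

7.7


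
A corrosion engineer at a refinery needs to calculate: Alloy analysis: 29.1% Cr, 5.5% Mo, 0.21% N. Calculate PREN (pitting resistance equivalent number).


Apply the PREN formula: PREN = Cr + 3.3*Mo + 16*N
PREN = 29.1 + 3.3*5.5 + 16*0.21
PREN = 29.1 + 18.15 + 3.36 = 50.61

50.61


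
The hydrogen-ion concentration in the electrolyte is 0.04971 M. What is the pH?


pH = −log10[H+]
pH = −log10(0.04971) = 1.3

1.3


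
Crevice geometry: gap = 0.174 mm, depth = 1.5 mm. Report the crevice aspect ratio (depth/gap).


Aspect ratio = depth / gap
Ratio = 1.5 / 0.174 = 8.6

8.6


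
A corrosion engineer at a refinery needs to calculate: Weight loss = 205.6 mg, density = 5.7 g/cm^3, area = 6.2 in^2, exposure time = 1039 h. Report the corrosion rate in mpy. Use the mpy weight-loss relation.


Apply the mpy weight-loss relation: CR = 534 * W / (D * A * T)
Numerator: 534 * 205.6 = 109790.4
Denominator: 5.7 * 6.2 * 1039 = 36718.26
CR = 109790.4 / 36718.26 = 2.99008 mpy

2.99008 mpy


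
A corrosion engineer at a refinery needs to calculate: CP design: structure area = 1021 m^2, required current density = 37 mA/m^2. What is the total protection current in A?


I = area * current density, then convert mA → A (÷1000)
I = 1021 * 37 / 1000 = 37.78 A

37.78 A


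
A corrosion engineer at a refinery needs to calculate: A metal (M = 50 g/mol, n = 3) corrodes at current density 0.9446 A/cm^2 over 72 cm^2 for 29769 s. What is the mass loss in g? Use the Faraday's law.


Apply Faraday's law: m = i*A*t*M / (n*F)
Total charge passed Q = i*A*t = 0.9446*72*29769 = 2024625.4128 C
m = Q*M/(n*F) = 2024625.4128*50/(3*96485) = 349.7306 g

349.7306 g


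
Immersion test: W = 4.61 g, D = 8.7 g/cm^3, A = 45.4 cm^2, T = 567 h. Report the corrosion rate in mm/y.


Apply the mm/y weight-loss relation: CR = 87600 * W / (D * A * T)
Numerator: 87600 * 4.61 = 403836.0
Denominator: 8.7 * 45.4 * 567 = 223953.66
CR = 403836.0 / 223953.66 = 1.8032 mm/y

1.8032 mm/y


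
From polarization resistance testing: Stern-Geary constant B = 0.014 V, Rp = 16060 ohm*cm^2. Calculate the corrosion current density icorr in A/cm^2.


Apply the Stern-Geary relation: icorr = B / Rp
icorr = 0.014 / 16060 = 8.717×10^-7 A/cm^2

8.717×10^-7 A/cm^2


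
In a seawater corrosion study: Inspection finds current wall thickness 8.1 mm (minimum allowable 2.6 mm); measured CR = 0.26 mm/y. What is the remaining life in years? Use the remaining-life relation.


Apply the remaining-life relation: RL = (t_current − t_min) / CR
RL = (8.1 − 2.6) / 0.26 = 5.5 / 0.26 = 21.2 years

21.2 years


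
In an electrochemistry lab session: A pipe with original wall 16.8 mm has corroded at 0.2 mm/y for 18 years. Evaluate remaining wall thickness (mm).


Remaining wall = original − CR × time
t = 16.8 − 0.2*18 = 16.8 − 3.6 = 13.2 mm

13.2 mm


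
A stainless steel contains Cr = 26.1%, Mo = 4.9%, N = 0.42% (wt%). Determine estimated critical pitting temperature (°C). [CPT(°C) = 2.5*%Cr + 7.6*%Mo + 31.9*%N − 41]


Apply the ASTM G48 empirical CPT estimate: CPT(°C) = 2.5*%Cr + 7.6*%Mo + 31.9*%N − 41
2.5*26.1 = 65.25; 7.6*4.9 = 37.24; 31.9*0.42 = 13.398
CPT = 65.25 + 37.24 + 13.398 − 41 = 74.888 °C
Rounded to 0.1 °C: CPT ≈ 74.9 °C

74.9 °C


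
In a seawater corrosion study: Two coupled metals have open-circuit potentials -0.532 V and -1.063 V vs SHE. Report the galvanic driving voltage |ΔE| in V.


Driving voltage is the absolute potential difference.
|ΔE| = |-0.532 − (-1.063)| = 0.531 V

0.531 V


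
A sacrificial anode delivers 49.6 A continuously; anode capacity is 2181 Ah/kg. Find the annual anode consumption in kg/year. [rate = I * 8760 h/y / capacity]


Annual consumption = current * hours per year / capacity
Rate = 49.6 * 8760 / 2181 = 199.2 kg/year

199.2 kg/year


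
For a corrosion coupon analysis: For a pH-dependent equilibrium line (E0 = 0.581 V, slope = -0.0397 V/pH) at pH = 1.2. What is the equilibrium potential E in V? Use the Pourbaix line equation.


Apply the Pourbaix line equation: E = E0 + slope*pH
E = 0.581 + (-0.0397)*1.2 = 0.581 + (-0.04764) = 0.53336 V
Rounded to 4 decimal places: E = 0.5334 V

0.5334 V


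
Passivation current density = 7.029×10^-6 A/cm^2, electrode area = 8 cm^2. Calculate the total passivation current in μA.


I = i_pass * A, then convert A → μA (×10^6)
I = 7.029×10^-6 * 8 * 10^6 = 56.23 μA

56.23 μA


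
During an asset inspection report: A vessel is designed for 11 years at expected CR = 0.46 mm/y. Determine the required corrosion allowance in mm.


Corrosion allowance = CR × design life
CA = 0.46 * 11 = 5.06 mm

5.06 mm


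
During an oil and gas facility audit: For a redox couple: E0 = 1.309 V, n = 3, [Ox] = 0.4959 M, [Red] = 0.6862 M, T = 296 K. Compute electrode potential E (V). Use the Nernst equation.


Apply the Nernst equation: E = E0 + (RT/nF)*ln([Ox]/[Red])
Step 1: RT/nF = 8.314*296/(3*96485) = 0.00850199 V
Step 2: [Ox]/[Red] = 0.4959/0.6862 = 0.722676
Step 3: ln(0.722676) = -0.324794
Step 4: correction = 0.00850199 * -0.324794 = -0.003 V
E = 1.309 + -0.003 = 1.306 V

1.306 V


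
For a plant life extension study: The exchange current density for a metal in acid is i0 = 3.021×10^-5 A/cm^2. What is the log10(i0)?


i0 = 3.021×10^-5 A/cm^2
log10(i0) = -4.52

-4.52


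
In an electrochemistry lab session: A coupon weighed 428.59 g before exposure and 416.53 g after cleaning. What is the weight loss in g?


Weight loss = initial − final
WL = 428.59 − 416.53 = 12.06 g

12.06 g


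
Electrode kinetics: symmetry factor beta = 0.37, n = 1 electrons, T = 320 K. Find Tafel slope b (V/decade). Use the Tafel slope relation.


Apply the Tafel slope relation: b = 2.303*R*T/(beta*n*F)
Numerator: 2.303 * 8.314 * 320 = 6127.09
Denominator: 0.37 * 1 * 96485 = 35699.45
b = 6127.09 / 35699.45 = 0.1716 V/decade

0.1716 V/decade


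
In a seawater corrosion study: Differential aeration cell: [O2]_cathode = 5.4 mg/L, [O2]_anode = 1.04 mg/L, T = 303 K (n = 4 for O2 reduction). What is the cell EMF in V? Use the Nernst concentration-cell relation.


Apply the Nernst concentration-cell relation: E = (RT/nF)*ln(C_cathode/C_anode)
RT/nF = 8.314*303/(4*96485) = 0.00652729 V
ln(5.4/1.04) = 1.64718
E = 0.00652729 * 1.64718 = 0.01075 V

0.01075 V


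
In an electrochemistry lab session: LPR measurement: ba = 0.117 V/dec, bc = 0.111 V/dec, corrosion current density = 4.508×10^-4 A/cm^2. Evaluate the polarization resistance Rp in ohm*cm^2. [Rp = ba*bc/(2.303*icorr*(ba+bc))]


Apply the Stern-Geary equation: Rp = ba*bc / (2.303*icorr*(ba+bc))
ba*bc = 0.117*0.111 = 0.012987
ba+bc = 0.228; 2.303*icorr*(ba+bc) = 2.303*4.508×10^-4*0.228 = 2.3670787×10^-4
Rp = 0.012987 / 2.3670787×10^-4 = 54.87 ohm*cm^2

54.87 ohm*cm^2


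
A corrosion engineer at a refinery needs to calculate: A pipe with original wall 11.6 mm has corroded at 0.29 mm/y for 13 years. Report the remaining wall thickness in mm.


Remaining wall = original − CR × time
t = 11.6 − 0.29*13 = 11.6 − 3.77 = 7.83 mm

7.83 mm


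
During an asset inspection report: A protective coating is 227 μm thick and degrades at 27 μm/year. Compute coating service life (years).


Service life = thickness / degradation rate
Life = 227 / 27 = 8.4 years

8.4 years


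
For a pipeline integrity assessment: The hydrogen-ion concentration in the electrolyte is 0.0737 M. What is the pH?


pH = −log10[H+]
pH = −log10(0.0737) = 1.13

1.13


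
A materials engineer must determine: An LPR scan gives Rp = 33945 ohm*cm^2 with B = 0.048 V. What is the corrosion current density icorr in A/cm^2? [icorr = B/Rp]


Apply the Stern-Geary relation: icorr = B / Rp
icorr = 0.048 / 33945 = 1.414×10^-6 A/cm^2

1.414×10^-6 A/cm^2


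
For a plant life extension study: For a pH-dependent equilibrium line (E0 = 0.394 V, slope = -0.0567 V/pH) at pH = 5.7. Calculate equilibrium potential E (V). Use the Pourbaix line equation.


Apply the Pourbaix line equation: E = E0 + slope*pH
E = 0.394 + (-0.0567)*5.7 = 0.394 + (-0.32319) = 0.07081 V
Rounded to 3 decimal places: E = 0.071 V

0.071 V


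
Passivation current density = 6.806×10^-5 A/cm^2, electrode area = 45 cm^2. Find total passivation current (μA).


I = i_pass * A, then convert A → μA (×10^6)
I = 6.806×10^-5 * 45 * 10^6 = 3062.7 μA

3062.7 μA


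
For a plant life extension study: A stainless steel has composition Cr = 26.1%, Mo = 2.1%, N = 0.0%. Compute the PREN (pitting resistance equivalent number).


Apply the PREN formula: PREN = Cr + 3.3*Mo + 16*N
PREN = 26.1 + 3.3*2.1 + 16*0.0
PREN = 26.1 + 6.93 + 0.0 = 33.03

33.03


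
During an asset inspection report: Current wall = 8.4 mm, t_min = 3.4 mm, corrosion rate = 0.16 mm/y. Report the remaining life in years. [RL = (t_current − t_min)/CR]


Apply the remaining-life relation: RL = (t_current − t_min) / CR
RL = (8.4 − 3.4) / 0.16 = 5.0 / 0.16 = 31.3 years

31.3 years


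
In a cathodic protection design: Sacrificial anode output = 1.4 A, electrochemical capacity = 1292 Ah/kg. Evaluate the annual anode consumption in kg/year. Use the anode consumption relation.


Annual consumption = current * hours per year / capacity
Rate = 1.4 * 8760 / 1292 = 9.5 kg/year

9.5 kg/year


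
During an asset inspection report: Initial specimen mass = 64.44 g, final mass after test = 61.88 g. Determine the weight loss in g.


Weight loss = initial − final
WL = 64.44 − 61.88 = 2.56 g

2.56 g


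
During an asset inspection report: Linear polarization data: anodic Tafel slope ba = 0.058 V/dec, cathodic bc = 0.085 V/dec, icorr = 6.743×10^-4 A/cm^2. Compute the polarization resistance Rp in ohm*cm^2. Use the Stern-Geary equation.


Apply the Stern-Geary equation: Rp = ba*bc / (2.303*icorr*(ba+bc))
ba*bc = 0.058*0.085 = 0.00493
ba+bc = 0.143; 2.303*icorr*(ba+bc) = 2.303*6.743×10^-4*0.143 = 2.2206654×10^-4
Rp = 0.00493 / 2.2206654×10^-4 = 22.2 ohm*cm^2

22.2 ohm*cm^2


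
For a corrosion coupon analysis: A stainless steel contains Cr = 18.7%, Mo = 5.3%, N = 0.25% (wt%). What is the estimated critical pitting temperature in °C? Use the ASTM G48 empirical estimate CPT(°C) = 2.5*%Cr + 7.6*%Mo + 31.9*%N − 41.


Apply the ASTM G48 empirical CPT estimate: CPT(°C) = 2.5*%Cr + 7.6*%Mo + 31.9*%N − 41
2.5*18.7 = 46.75; 7.6*5.3 = 40.28; 31.9*0.25 = 7.975
CPT = 46.75 + 40.28 + 7.975 − 41 = 54.005 °C
Rounded to 0.1 °C: CPT ≈ 54.0 °C

54.0 °C


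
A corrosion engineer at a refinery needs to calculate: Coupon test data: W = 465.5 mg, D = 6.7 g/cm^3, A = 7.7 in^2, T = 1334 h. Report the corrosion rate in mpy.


Apply the mpy weight-loss relation: CR = 534 * W / (D * A * T)
Numerator: 534 * 465.5 = 248577.0
Denominator: 6.7 * 7.7 * 1334 = 68821.06
CR = 248577.0 / 68821.06 = 3.612 mpy

3.612 mpy


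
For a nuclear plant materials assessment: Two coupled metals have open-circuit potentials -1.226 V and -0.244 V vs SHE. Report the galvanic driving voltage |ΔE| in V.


Driving voltage is the absolute potential difference.
|ΔE| = |-1.226 − (-0.244)| = 0.982 V

0.982 V


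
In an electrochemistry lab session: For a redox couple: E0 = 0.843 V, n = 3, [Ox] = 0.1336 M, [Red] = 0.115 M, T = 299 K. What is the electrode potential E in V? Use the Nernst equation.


Apply the Nernst equation: E = E0 + (RT/nF)*ln([Ox]/[Red])
Step 1: RT/nF = 8.314*299/(3*96485) = 0.00858816 V
Step 2: [Ox]/[Red] = 0.1336/0.115 = 1.161739
Step 3: ln(1.161739) = 0.149918
Step 4: correction = 0.00858816 * 0.149918 = 0.0013 V
E = 0.843 + 0.0013 = 0.8443 V

0.8443 V


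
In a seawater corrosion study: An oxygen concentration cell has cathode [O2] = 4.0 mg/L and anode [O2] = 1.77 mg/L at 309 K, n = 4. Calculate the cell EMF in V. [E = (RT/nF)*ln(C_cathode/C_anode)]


Apply the Nernst concentration-cell relation: E = (RT/nF)*ln(C_cathode/C_anode)
RT/nF = 8.314*309/(4*96485) = 0.00665654 V
ln(4.0/1.77) = 0.81531
E = 0.00665654 * 0.81531 = 0.00543 V

0.00543 V


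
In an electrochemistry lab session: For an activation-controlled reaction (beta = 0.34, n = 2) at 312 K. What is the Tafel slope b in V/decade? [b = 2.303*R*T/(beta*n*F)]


Apply the Tafel slope relation: b = 2.303*R*T/(beta*n*F)
Numerator: 2.303 * 8.314 * 312 = 5973.91
Denominator: 0.34 * 2 * 96485 = 65609.8
b = 5973.91 / 65609.8 = 0.0911 V/decade

0.0911 V/decade


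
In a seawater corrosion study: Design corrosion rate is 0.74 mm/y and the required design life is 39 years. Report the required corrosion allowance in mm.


Corrosion allowance = CR × design life
CA = 0.74 * 39 = 28.86 mm

28.86 mm


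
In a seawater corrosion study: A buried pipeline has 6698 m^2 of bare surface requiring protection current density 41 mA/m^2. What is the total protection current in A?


I = area * current density, then convert mA → A (÷1000)
I = 6698 * 41 / 1000 = 274.62 A

274.62 A


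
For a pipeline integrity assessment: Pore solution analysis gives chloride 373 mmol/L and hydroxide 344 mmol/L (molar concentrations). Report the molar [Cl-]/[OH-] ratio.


Threshold parameter = [Cl-] / [OH-] (molar basis; both in mmol/L, so units cancel)
Ratio = 373 / 344 = 1.08

1.08


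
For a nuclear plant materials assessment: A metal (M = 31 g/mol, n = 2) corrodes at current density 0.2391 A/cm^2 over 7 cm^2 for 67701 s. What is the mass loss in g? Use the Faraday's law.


Apply Faraday's law: m = i*A*t*M / (n*F)
Total charge passed Q = i*A*t = 0.2391*7*67701 = 113311.1637 C
m = Q*M/(n*F) = 113311.1637*31/(2*96485) = 18.2031 g

18.2031 g


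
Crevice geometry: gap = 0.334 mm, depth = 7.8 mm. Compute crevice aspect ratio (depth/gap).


Aspect ratio = depth / gap
Ratio = 7.8 / 0.334 = 23.4

23.4


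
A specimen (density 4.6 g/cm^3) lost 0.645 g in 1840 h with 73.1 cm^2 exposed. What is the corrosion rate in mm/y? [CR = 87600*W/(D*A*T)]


Apply the mm/y weight-loss relation: CR = 87600 * W / (D * A * T)
Numerator: 87600 * 0.645 = 56502.0
Denominator: 4.6 * 73.1 * 1840 = 618718.4
CR = 56502.0 / 618718.4 = 0.091321 mm/y

0.091321 mm/y


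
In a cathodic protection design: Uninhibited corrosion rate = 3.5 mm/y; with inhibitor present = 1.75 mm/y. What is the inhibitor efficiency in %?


Apply the inhibitor-efficiency definition: IE = (CR_blank − CR_inh)/CR_blank × 100
IE = (3.5 − 1.75) / 3.5 × 100
IE = 1.75 / 3.5 × 100 = 50.0 %

50.0 %


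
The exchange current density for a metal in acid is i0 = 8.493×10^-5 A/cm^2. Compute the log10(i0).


i0 = 8.493×10^-5 A/cm^2
log10(i0) = -4.071

-4.071


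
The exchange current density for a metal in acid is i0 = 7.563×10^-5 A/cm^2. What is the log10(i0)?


i0 = 7.563×10^-5 A/cm^2
log10(i0) = -4.121

-4.121


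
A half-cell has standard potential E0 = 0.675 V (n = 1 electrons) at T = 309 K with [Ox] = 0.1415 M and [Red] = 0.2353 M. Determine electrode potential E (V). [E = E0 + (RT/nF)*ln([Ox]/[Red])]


Apply the Nernst equation: E = E0 + (RT/nF)*ln([Ox]/[Red])
Step 1: RT/nF = 8.314*309/(1*96485) = 0.02662617 V
Step 2: [Ox]/[Red] = 0.1415/0.2353 = 0.60136
Step 3: ln(0.60136) = -0.508562
Step 4: correction = 0.02662617 * -0.508562 = -0.014 V
E = 0.675 + -0.014 = 0.661 V

0.661 V


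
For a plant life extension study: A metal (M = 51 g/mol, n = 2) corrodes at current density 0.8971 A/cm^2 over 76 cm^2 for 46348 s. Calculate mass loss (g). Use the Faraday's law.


Apply Faraday's law: m = i*A*t*M / (n*F)
Total charge passed Q = i*A*t = 0.8971*76*46348 = 3159988.1008 C
m = Q*M/(n*F) = 3159988.1008*51/(2*96485) = 835.1526 g

835.1526 g


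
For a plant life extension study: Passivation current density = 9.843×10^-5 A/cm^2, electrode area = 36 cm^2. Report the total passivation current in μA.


I = i_pass * A, then convert A → μA (×10^6)
I = 9.843×10^-5 * 36 * 10^6 = 3543.48 μA

3543.48 μA


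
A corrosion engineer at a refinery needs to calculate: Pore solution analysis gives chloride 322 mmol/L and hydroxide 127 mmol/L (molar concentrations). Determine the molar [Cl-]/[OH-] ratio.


Threshold parameter = [Cl-] / [OH-] (molar basis; both in mmol/L, so units cancel)
Ratio = 322 / 127 = 2.54

2.54


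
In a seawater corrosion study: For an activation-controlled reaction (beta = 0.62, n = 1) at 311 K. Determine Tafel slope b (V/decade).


Apply the Tafel slope relation: b = 2.303*R*T/(beta*n*F)
Numerator: 2.303 * 8.314 * 311 = 5954.76
Denominator: 0.62 * 1 * 96485 = 59820.7
b = 5954.76 / 59820.7 = 0.1 V/decade

0.1 V/decade


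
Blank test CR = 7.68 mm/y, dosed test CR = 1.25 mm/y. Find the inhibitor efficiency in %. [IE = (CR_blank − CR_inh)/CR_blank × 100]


Apply the inhibitor-efficiency definition: IE = (CR_blank − CR_inh)/CR_blank × 100
IE = (7.68 − 1.25) / 7.68 × 100
IE = 6.43 / 7.68 × 100 = 83.7 %

83.7 %


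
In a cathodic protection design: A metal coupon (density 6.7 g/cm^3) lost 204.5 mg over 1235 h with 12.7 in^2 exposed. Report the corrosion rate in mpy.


Apply the mpy weight-loss relation: CR = 534 * W / (D * A * T)
Numerator: 534 * 204.5 = 109203.0
Denominator: 6.7 * 12.7 * 1235 = 105086.15
CR = 109203.0 / 105086.15 = 1.0392 mpy

1.0392 mpy


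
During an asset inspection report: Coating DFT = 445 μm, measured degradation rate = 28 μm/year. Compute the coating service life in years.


Service life = thickness / degradation rate
Life = 445 / 28 = 15.9 years

15.9 years


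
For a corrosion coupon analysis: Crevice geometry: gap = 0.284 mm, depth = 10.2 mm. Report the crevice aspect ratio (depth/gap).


Aspect ratio = depth / gap
Ratio = 10.2 / 0.284 = 35.9

35.9


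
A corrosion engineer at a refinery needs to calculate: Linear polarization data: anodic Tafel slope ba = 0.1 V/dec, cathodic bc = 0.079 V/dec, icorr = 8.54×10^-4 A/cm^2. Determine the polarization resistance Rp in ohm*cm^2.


Apply the Stern-Geary equation: Rp = ba*bc / (2.303*icorr*(ba+bc))
ba*bc = 0.1*0.079 = 0.0079
ba+bc = 0.179; 2.303*icorr*(ba+bc) = 2.303*8.54×10^-4*0.179 = 3.520504×10^-4
Rp = 0.0079 / 3.520504×10^-4 = 22.44 ohm*cm^2

22.44 ohm*cm^2


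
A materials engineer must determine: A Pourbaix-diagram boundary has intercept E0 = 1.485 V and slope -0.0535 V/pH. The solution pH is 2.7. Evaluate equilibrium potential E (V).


Apply the Pourbaix line equation: E = E0 + slope*pH
E = 1.485 + (-0.0535)*2.7 = 1.485 + (-0.14445) = 1.34055 V
Rounded to 4 decimal places: E = 1.3406 V

1.3406 V


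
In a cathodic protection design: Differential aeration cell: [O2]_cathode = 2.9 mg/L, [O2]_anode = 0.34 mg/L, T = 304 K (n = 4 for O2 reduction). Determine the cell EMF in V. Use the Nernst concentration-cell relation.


Apply the Nernst concentration-cell relation: E = (RT/nF)*ln(C_cathode/C_anode)
RT/nF = 8.314*304/(4*96485) = 0.00654883 V
ln(2.9/0.34) = 2.14352
E = 0.00654883 * 2.14352 = 0.01404 V

0.01404 V


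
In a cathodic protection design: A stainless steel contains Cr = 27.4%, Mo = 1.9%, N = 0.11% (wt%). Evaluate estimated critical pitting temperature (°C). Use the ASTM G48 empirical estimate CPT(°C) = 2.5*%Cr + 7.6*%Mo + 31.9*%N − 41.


Apply the ASTM G48 empirical CPT estimate: CPT(°C) = 2.5*%Cr + 7.6*%Mo + 31.9*%N − 41
2.5*27.4 = 68.5; 7.6*1.9 = 14.44; 31.9*0.11 = 3.509
CPT = 68.5 + 14.44 + 3.509 − 41 = 45.449 °C
Rounded to 0.1 °C: CPT ≈ 45.4 °C

45.4 °C


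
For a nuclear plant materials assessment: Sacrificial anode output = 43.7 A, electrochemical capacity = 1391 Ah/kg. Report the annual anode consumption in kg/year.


Annual consumption = current * hours per year / capacity
Rate = 43.7 * 8760 / 1391 = 275.2 kg/year

275.2 kg/year


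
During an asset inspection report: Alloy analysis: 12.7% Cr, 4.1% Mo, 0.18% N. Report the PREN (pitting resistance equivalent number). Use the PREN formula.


Apply the PREN formula: PREN = Cr + 3.3*Mo + 16*N
PREN = 12.7 + 3.3*4.1 + 16*0.18
PREN = 12.7 + 13.53 + 2.88 = 29.11

29.11


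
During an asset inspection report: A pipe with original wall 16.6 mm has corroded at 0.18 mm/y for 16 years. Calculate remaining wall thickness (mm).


Remaining wall = original − CR × time
t = 16.6 − 0.18*16 = 16.6 − 2.88 = 13.72 mm

13.72 mm
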